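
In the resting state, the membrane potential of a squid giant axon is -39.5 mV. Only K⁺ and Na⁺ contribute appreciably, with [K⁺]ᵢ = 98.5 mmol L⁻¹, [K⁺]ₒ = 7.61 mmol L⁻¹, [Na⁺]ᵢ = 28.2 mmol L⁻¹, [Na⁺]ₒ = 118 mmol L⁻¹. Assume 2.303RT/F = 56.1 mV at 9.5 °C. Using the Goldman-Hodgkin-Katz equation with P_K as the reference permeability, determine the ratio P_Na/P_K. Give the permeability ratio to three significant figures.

Let α = P_Na/P_K. GHK: Vm = 56.1·log₁₀[(Kₒ + α·Naₒ)/(Kᵢ + α·Naᵢ)].
10^(Vm/56.1) = 10^(-39.5/56.1) = 0.19765
So 0.19765·(Kᵢ + α·Naᵢ) = Kₒ + α·Naₒ → α = (0.19765·98.5 − 7.61) / (118.0 − 0.19765·28.2)
α = (19.47 − 7.61) / (118.0 − 5.574) = 11.86/112.4 = 0.1055

0.105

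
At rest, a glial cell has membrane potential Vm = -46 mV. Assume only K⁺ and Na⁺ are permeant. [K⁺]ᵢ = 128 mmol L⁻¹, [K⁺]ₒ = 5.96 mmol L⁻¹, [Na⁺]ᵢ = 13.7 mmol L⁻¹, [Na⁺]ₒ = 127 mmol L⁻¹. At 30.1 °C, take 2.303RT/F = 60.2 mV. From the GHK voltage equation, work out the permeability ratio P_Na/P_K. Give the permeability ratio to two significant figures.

0.13

Let α = P_Na/P_K. GHK: Vm = 60.2·log₁₀[(Kₒ + α·Naₒ)/(Kᵢ + α·Naᵢ)].
10^(Vm/60.2) = 10^(-46.0/60.2) = 0.17214
So 0.17214·(Kᵢ + α·Naᵢ) = Kₒ + α·Naₒ → α = (0.17214·128.0 − 5.96) / (127.0 − 0.17214·13.7)
α = (22.03 − 5.96) / (127.0 − 2.358) = 16.07/124.6 = 0.129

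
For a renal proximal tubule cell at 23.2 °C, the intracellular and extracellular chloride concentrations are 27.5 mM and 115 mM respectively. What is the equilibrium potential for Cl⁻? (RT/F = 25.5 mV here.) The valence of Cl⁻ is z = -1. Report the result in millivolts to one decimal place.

E = (25.5/z) · ln([Cl⁻]_out/[Cl⁻]_in) with z = -1.
For an anion, dividing by z = -1 reverses the sign.
= (25.5/-1) · ln(115/27.5) = -25.50 · ln(4.182)
= -25.50 · (1.4307) = -36.48 mV

-36.5 mV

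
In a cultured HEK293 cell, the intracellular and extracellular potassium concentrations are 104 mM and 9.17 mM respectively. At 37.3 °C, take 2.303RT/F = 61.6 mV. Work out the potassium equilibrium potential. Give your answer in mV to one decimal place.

E = (61.6/z) · log₁₀([K⁺]_out/[K⁺]_in) with z = +1.
= (61.6/1) · log₁₀(9.17/104) = 61.60 · log₁₀(0.08817)
= 61.60 · (-1.0547) = -64.97 mV

-65.0 mV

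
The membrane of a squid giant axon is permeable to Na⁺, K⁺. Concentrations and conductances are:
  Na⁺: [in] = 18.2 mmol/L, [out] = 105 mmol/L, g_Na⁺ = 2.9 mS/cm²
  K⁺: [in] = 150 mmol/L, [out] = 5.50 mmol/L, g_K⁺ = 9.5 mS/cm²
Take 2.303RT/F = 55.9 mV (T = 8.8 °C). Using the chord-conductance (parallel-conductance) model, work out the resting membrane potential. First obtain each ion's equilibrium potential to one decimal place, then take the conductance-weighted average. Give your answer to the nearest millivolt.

E_Na⁺ = (55.9/1)·log₁₀(105/18.2) = 42.5 mV
E_K⁺ = (55.9/1)·log₁₀(5.50/150) = -80.3 mV
Vm = (Σ gᵢEᵢ)/(Σ gᵢ) = (2.9·42.5 + 9.5·-80.3) / (2.9 + 9.5)
= -639.60 / 12.4 = -51.58 mV

-52 mV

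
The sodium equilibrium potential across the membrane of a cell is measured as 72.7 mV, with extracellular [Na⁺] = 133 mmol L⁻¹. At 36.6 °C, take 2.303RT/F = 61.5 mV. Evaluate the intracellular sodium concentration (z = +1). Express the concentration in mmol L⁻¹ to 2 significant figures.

8.7 mmol L⁻¹

Nernst: E = (61.5/1) · log₁₀([out]/[in]), so log₁₀([out]/[in]) = 72.7 × 1 / 61.5 = 1.1821.
[out]/[in] = 10^(1.1821) = 15.21.
[in] = 133 / 15.21 = 8.745 mmol L⁻¹.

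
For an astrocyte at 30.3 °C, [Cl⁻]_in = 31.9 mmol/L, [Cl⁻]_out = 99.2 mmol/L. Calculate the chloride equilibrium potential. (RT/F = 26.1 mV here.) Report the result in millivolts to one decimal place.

E = (26.1/z) · ln([Cl⁻]_out/[Cl⁻]_in) with z = -1.
For an anion, dividing by z = -1 reverses the sign.
= (26.1/-1) · ln(99.2/31.9) = -26.10 · ln(3.11)
= -26.10 · (1.1345) = -29.61 mV

-29.6 mV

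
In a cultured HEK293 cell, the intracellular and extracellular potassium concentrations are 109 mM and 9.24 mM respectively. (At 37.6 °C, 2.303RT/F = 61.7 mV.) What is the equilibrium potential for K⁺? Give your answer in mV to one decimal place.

-66.1 mV

E = (61.7/z) · log₁₀([K⁺]_out/[K⁺]_in) with z = +1.
= (61.7/1) · log₁₀(9.24/109) = 61.70 · log₁₀(0.08477)
= 61.70 · (-1.0718) = -66.13 mV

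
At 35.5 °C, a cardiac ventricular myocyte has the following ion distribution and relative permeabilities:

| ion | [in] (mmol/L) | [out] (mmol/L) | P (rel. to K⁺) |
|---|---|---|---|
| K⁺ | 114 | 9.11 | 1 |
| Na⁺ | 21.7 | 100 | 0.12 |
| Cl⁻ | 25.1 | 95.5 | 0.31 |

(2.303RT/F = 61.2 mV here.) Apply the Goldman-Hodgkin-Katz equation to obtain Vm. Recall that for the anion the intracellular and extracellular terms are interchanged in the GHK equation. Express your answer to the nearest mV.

Vm = 61.2 · log₁₀[(Σ P·[cation]ₒ + Σ P·[anion]ᵢ) / (Σ P·[cation]ᵢ + Σ P·[anion]ₒ)]
Numerator = 1×9.11 + 0.12×100 + 0.31×25.1 = 28.89
Denominator = 1×114 + 0.12×21.7 + 0.31×95.5 = 146.2
Vm = 61.2 · log₁₀(0.1976) = 61.2 × (-0.7042) = -43.10 mV

-43 mV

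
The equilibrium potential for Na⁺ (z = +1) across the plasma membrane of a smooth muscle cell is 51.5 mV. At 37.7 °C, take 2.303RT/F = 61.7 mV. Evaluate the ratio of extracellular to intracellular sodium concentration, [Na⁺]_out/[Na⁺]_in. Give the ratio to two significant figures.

6.8

log₁₀([out]/[in]) = E·z/(61.7) = 51.5 × 1 / 61.7 = 0.8347
[out]/[in] = 10^(0.8347) = 6.834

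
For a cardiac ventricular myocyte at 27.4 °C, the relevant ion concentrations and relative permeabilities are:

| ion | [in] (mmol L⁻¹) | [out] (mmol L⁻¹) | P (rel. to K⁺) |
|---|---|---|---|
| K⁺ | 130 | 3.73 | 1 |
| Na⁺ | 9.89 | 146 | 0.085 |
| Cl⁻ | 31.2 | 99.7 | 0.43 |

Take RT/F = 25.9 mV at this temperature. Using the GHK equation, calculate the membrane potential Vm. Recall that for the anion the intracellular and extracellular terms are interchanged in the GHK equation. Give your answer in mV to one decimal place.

-45.9 mV

Vm = 25.9 · ln[(Σ P·[cation]ₒ + Σ P·[anion]ᵢ) / (Σ P·[cation]ᵢ + Σ P·[anion]ₒ)]
Numerator = 1×3.73 + 0.085×146 + 0.43×31.2 = 29.56
Denominator = 1×130 + 0.085×9.89 + 0.43×99.7 = 173.7
Vm = 25.9 · ln(0.17014) = 25.9 × (-1.7711) = -45.87 mV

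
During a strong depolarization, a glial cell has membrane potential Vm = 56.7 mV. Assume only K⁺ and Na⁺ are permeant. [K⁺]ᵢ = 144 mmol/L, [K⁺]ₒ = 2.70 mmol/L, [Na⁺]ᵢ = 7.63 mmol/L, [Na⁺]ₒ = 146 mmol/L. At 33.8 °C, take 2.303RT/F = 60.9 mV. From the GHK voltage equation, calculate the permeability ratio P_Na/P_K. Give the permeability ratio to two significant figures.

15

Let α = P_Na/P_K. GHK: Vm = 60.9·log₁₀[(Kₒ + α·Naₒ)/(Kᵢ + α·Naᵢ)].
10^(Vm/60.9) = 10^(56.7/60.9) = 8.5317
So 8.5317·(Kᵢ + α·Naᵢ) = Kₒ + α·Naₒ → α = (8.5317·144.0 − 2.7) / (146.0 − 8.5317·7.63)
α = (1229 − 2.7) / (146.0 − 65.1) = 1226/80.9 = 15.15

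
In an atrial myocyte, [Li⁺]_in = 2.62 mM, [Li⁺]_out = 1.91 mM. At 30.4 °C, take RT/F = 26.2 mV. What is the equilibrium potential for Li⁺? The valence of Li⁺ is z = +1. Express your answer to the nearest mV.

-8 mV

E = (26.2/z) · ln([Li⁺]_out/[Li⁺]_in) with z = +1.
= (26.2/1) · ln(1.91/2.62) = 26.20 · ln(0.729)
= 26.20 · (-0.3161) = -8.28 mV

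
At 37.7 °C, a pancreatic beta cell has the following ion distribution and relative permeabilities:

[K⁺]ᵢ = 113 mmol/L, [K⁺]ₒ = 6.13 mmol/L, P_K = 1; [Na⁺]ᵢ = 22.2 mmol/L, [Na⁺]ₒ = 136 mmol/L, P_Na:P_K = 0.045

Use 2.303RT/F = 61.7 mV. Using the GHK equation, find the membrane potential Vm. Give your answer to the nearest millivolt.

Vm = 61.7 · log₁₀[(Σ P·[cation]ₒ + Σ P·[anion]ᵢ) / (Σ P·[cation]ᵢ + Σ P·[anion]ₒ)]
Numerator = 1×6.13 + 0.045×136 = 12.25
Denominator = 1×113 + 0.045×22.2 = 114
Vm = 61.7 · log₁₀(0.10746) = 61.7 × (-0.9688) = -59.77 mV

-60 mV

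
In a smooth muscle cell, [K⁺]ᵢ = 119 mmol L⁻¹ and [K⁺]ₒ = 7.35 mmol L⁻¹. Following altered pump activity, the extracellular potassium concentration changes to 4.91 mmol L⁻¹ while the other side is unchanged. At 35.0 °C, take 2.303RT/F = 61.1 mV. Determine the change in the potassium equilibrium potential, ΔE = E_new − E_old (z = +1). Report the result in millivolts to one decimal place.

-10.7 mV

E_old = (61.1/1)·log₁₀(7.35/119) = -73.89 mV
E_new = (61.1/1)·log₁₀(4.91/119) = -84.59 mV
ΔE = -84.59 − (-73.89) = -10.71 mV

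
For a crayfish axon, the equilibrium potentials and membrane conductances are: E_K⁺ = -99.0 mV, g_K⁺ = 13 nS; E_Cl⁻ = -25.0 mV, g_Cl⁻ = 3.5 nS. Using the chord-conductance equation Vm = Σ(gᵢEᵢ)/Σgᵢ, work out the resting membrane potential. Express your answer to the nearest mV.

Σ gᵢEᵢ = 13·(-99.0) + 3.5·(-25.0) = -1374.50
Σ gᵢ = 13 + 3.5 = 16.5
Vm = -1374.50 / 16.5 = -83.30 mV

-83 mV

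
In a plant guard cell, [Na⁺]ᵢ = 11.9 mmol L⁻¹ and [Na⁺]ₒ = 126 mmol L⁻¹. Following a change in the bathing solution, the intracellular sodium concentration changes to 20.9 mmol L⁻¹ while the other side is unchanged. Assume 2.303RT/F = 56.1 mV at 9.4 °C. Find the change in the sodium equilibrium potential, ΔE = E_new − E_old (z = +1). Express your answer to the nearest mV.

E_old = (56.1/1)·log₁₀(126/11.9) = 57.49 mV
E_new = (56.1/1)·log₁₀(126/20.9) = 43.77 mV
ΔE = 43.77 − (57.49) = -13.72 mV

-14 mV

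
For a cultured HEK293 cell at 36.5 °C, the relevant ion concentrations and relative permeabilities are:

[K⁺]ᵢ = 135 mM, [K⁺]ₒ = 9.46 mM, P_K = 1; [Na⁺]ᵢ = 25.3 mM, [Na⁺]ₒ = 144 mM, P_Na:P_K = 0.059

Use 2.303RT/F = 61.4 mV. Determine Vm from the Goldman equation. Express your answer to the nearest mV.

-54 mV

Vm = 61.4 · log₁₀[(Σ P·[cation]ₒ + Σ P·[anion]ᵢ) / (Σ P·[cation]ᵢ + Σ P·[anion]ₒ)]
Numerator = 1×9.46 + 0.059×144 = 17.96
Denominator = 1×135 + 0.059×25.3 = 136.5
Vm = 61.4 · log₁₀(0.13155) = 61.4 × (-0.8809) = -54.09 mV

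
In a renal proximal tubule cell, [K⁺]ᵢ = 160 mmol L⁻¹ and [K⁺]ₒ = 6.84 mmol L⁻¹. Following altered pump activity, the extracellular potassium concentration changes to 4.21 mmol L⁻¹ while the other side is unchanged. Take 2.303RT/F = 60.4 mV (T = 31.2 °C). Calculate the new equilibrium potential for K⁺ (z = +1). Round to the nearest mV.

After the shift: [K⁺]_out = 4.21, [K⁺]_in = 160 mmol L⁻¹.
E_new = (60.4/1)·log₁₀(4.21/160) = 60.40 · (-1.5798) = -95.42 mV

-95 mV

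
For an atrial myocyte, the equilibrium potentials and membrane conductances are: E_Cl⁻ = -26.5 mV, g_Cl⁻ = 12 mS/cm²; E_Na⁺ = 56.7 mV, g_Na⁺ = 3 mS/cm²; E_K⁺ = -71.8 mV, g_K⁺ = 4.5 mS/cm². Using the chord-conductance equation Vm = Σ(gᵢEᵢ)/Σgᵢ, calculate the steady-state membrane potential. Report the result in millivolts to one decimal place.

-24.2 mV

Σ gᵢEᵢ = 12·(-26.5) + 3·(56.7) + 4.5·(-71.8) = -471.00
Σ gᵢ = 12 + 3 + 4.5 = 19.5
Vm = -471.00 / 19.5 = -24.15 mV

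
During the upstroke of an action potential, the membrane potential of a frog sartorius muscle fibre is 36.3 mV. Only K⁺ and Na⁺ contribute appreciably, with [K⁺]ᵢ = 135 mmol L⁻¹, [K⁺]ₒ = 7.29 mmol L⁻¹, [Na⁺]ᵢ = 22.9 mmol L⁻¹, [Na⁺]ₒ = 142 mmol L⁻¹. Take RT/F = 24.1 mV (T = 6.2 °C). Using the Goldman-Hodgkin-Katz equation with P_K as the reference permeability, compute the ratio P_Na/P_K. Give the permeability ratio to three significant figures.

15.5

Let α = P_Na/P_K. GHK: Vm = 24.1·ln[(Kₒ + α·Naₒ)/(Kᵢ + α·Naᵢ)].
e^(Vm/24.1) = e^(36.3/24.1) = 4.5097
So 4.5097·(Kᵢ + α·Naᵢ) = Kₒ + α·Naₒ → α = (4.5097·135.0 − 7.29) / (142.0 − 4.5097·22.9)
α = (608.8 − 7.29) / (142.0 − 103.3) = 601.5/38.73 = 15.53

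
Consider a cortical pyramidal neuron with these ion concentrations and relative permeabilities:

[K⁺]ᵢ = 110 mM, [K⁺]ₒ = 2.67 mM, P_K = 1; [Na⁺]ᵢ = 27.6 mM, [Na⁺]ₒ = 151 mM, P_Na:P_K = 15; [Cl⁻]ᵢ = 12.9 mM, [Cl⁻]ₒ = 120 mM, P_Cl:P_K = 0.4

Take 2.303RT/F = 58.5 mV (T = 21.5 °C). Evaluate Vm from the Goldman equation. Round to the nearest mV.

Vm = 58.5 · log₁₀[(Σ P·[cation]ₒ + Σ P·[anion]ᵢ) / (Σ P·[cation]ᵢ + Σ P·[anion]ₒ)]
Numerator = 1×2.67 + 15×151 + 0.4×12.9 = 2273
Denominator = 1×110 + 15×27.6 + 0.4×120 = 572
Vm = 58.5 · log₁₀(3.9735) = 58.5 × (0.5992) = 35.05 mV

35 mV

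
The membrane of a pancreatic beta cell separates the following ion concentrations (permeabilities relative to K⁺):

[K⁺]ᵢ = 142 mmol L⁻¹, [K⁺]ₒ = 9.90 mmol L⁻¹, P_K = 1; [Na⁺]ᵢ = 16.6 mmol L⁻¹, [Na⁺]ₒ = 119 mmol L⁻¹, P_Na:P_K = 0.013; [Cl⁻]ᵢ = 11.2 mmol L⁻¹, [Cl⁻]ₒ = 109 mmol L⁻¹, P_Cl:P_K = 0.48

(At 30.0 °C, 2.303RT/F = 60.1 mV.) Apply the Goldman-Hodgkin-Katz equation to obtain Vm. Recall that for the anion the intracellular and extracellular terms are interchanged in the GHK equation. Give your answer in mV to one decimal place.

Vm = 60.1 · log₁₀[(Σ P·[cation]ₒ + Σ P·[anion]ᵢ) / (Σ P·[cation]ᵢ + Σ P·[anion]ₒ)]
Numerator = 1×9.90 + 0.013×119 + 0.48×11.2 = 16.82
Denominator = 1×142 + 0.013×16.6 + 0.48×109 = 194.5
Vm = 60.1 · log₁₀(0.086478) = 60.1 × (-1.0631) = -63.89 mV

-63.9 mV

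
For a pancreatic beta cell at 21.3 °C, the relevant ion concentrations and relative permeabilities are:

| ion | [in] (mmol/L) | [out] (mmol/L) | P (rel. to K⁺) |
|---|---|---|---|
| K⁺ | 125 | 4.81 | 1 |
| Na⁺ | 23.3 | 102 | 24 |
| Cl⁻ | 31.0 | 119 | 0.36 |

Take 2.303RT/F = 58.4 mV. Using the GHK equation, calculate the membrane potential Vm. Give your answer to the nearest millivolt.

31 mV

Vm = 58.4 · log₁₀[(Σ P·[cation]ₒ + Σ P·[anion]ᵢ) / (Σ P·[cation]ᵢ + Σ P·[anion]ₒ)]
Numerator = 1×4.81 + 24×102 + 0.36×31.0 = 2464
Denominator = 1×125 + 24×23.3 + 0.36×119 = 727
Vm = 58.4 · log₁₀(3.389) = 58.4 × (0.5301) = 30.96 mV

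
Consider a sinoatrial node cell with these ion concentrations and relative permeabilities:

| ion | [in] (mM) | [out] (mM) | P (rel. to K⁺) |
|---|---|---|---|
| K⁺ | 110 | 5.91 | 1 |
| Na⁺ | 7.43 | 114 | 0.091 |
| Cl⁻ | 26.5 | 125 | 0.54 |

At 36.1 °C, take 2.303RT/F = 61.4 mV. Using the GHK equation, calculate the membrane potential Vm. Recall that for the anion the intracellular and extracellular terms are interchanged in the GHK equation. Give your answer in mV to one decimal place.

Vm = 61.4 · log₁₀[(Σ P·[cation]ₒ + Σ P·[anion]ᵢ) / (Σ P·[cation]ᵢ + Σ P·[anion]ₒ)]
Numerator = 1×5.91 + 0.091×114 + 0.54×26.5 = 30.59
Denominator = 1×110 + 0.091×7.43 + 0.54×125 = 178.2
Vm = 61.4 · log₁₀(0.17171) = 61.4 × (-0.7652) = -46.98 mV

-47.0 mV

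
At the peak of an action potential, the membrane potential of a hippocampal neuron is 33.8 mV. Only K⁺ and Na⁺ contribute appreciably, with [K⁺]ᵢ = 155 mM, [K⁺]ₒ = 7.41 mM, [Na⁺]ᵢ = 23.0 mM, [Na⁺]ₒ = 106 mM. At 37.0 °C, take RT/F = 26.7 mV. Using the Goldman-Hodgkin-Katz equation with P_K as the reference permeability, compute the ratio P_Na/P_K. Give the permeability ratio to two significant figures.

22

Let α = P_Na/P_K. GHK: Vm = 26.7·ln[(Kₒ + α·Naₒ)/(Kᵢ + α·Naᵢ)].
e^(Vm/26.7) = e^(33.8/26.7) = 3.5463
So 3.5463·(Kᵢ + α·Naᵢ) = Kₒ + α·Naₒ → α = (3.5463·155.0 − 7.41) / (106.0 − 3.5463·23.0)
α = (549.7 − 7.41) / (106.0 − 81.57) = 542.3/24.43 = 22.19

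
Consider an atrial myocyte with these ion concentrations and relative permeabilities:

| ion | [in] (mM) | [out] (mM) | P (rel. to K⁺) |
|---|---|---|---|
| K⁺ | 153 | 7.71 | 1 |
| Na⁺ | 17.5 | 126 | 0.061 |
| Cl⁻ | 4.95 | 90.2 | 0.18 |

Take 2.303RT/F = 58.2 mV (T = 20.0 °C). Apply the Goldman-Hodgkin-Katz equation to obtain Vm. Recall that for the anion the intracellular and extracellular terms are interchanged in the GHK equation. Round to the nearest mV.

-59 mV

Vm = 58.2 · log₁₀[(Σ P·[cation]ₒ + Σ P·[anion]ᵢ) / (Σ P·[cation]ᵢ + Σ P·[anion]ₒ)]
Numerator = 1×7.71 + 0.061×126 + 0.18×4.95 = 16.29
Denominator = 1×153 + 0.061×17.5 + 0.18×90.2 = 170.3
Vm = 58.2 · log₁₀(0.095635) = 58.2 × (-1.0194) = -59.33 mV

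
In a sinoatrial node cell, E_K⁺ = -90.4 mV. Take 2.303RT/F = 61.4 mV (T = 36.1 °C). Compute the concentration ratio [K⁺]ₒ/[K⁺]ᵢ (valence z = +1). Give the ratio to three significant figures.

0.0337

log₁₀([out]/[in]) = E·z/(61.4) = -90.4 × 1 / 61.4 = -1.4723
[out]/[in] = 10^(-1.4723) = 0.0337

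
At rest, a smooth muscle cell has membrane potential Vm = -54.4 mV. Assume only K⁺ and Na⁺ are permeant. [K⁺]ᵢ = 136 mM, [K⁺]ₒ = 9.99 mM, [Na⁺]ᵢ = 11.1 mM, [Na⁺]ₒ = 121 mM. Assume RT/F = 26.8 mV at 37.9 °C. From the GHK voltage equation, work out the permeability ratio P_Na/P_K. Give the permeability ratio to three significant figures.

Let α = P_Na/P_K. GHK: Vm = 26.8·ln[(Kₒ + α·Naₒ)/(Kᵢ + α·Naᵢ)].
e^(Vm/26.8) = e^(-54.4/26.8) = 0.13136
So 0.13136·(Kᵢ + α·Naᵢ) = Kₒ + α·Naₒ → α = (0.13136·136.0 − 9.99) / (121.0 − 0.13136·11.1)
α = (17.86 − 9.99) / (121.0 − 1.458) = 7.874/119.5 = 0.06587

0.0659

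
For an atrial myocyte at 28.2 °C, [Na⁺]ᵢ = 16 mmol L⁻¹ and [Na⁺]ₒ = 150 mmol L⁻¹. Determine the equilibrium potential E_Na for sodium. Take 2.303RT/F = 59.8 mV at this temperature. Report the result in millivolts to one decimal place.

E = (59.8/z) · log₁₀([Na⁺]_out/[Na⁺]_in) with z = +1.
= (59.8/1) · log₁₀(150/16) = 59.80 · log₁₀(9.375)
= 59.80 · (0.9720) = 58.12 mV

58.1 mV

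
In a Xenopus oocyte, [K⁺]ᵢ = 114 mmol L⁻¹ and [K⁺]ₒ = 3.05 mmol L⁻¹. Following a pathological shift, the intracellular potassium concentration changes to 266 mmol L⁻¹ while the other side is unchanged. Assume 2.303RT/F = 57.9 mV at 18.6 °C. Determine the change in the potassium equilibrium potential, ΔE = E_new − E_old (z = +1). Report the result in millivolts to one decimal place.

E_old = (57.9/1)·log₁₀(3.05/114) = -91.05 mV
E_new = (57.9/1)·log₁₀(3.05/266) = -112.36 mV
ΔE = -112.36 − (-91.05) = -21.31 mV

-21.3 mV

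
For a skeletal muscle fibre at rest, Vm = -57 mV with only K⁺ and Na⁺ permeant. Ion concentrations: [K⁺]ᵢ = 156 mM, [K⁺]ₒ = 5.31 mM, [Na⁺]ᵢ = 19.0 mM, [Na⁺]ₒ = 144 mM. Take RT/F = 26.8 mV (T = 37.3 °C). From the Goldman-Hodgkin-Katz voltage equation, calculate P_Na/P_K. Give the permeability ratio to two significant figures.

Let α = P_Na/P_K. GHK: Vm = 26.8·ln[(Kₒ + α·Naₒ)/(Kᵢ + α·Naᵢ)].
e^(Vm/26.8) = e^(-57.0/26.8) = 0.11921
So 0.11921·(Kᵢ + α·Naᵢ) = Kₒ + α·Naₒ → α = (0.11921·156.0 − 5.31) / (144.0 − 0.11921·19.0)
α = (18.6 − 5.31) / (144.0 − 2.265) = 13.29/141.7 = 0.09374

0.094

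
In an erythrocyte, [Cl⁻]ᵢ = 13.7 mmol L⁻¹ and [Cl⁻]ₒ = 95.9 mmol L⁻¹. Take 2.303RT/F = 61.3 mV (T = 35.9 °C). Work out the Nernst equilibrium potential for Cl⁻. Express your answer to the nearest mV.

E = (61.3/z) · log₁₀([Cl⁻]_out/[Cl⁻]_in) with z = -1.
For an anion, dividing by z = -1 reverses the sign.
= (61.3/-1) · log₁₀(95.9/13.7) = -61.30 · log₁₀(7)
= -61.30 · (0.8451) = -51.80 mV

-52 mV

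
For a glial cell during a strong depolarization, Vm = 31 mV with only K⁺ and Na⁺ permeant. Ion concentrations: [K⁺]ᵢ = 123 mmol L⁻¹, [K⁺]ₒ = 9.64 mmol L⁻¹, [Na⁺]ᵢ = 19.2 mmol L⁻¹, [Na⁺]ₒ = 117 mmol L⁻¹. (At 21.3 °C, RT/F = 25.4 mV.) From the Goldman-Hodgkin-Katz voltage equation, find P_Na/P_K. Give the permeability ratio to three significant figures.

7.84

Let α = P_Na/P_K. GHK: Vm = 25.4·ln[(Kₒ + α·Naₒ)/(Kᵢ + α·Naᵢ)].
e^(Vm/25.4) = e^(31.0/25.4) = 3.3888
So 3.3888·(Kᵢ + α·Naᵢ) = Kₒ + α·Naₒ → α = (3.3888·123.0 − 9.64) / (117.0 − 3.3888·19.2)
α = (416.8 − 9.64) / (117.0 − 65.06) = 407.2/51.94 = 7.84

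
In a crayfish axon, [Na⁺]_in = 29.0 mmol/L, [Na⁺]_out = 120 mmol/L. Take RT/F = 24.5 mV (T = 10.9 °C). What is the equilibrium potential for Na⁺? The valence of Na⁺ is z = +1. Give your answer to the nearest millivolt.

E = (24.5/z) · ln([Na⁺]_out/[Na⁺]_in) with z = +1.
= (24.5/1) · ln(120/29.0) = 24.50 · ln(4.138)
= 24.50 · (1.4202) = 34.79 mV

35 mV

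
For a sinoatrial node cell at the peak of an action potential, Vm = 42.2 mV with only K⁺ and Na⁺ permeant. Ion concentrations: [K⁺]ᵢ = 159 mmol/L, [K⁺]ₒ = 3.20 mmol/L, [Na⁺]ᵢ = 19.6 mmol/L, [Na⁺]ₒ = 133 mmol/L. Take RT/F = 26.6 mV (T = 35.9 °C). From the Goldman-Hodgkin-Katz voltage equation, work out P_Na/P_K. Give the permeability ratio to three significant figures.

20.8

Let α = P_Na/P_K. GHK: Vm = 26.6·ln[(Kₒ + α·Naₒ)/(Kᵢ + α·Naᵢ)].
e^(Vm/26.6) = e^(42.2/26.6) = 4.8865
So 4.8865·(Kᵢ + α·Naᵢ) = Kₒ + α·Naₒ → α = (4.8865·159.0 − 3.2) / (133.0 − 4.8865·19.6)
α = (776.9 − 3.2) / (133.0 − 95.77) = 773.7/37.23 = 20.79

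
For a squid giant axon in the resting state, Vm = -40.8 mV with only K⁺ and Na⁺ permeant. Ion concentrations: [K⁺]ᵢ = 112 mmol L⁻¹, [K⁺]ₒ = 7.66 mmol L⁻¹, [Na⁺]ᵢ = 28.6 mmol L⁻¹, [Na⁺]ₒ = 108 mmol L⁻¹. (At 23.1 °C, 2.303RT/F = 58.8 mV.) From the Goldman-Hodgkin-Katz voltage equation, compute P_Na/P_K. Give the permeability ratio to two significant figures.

0.15

Let α = P_Na/P_K. GHK: Vm = 58.8·log₁₀[(Kₒ + α·Naₒ)/(Kᵢ + α·Naᵢ)].
10^(Vm/58.8) = 10^(-40.8/58.8) = 0.20236
So 0.20236·(Kᵢ + α·Naᵢ) = Kₒ + α·Naₒ → α = (0.20236·112.0 − 7.66) / (108.0 − 0.20236·28.6)
α = (22.66 − 7.66) / (108.0 − 5.787) = 15/102.2 = 0.1468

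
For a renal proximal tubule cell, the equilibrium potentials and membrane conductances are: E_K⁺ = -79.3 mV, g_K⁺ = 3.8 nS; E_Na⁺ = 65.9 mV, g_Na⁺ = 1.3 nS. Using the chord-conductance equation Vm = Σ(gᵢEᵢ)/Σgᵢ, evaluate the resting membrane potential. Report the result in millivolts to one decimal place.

-42.3 mV

Σ gᵢEᵢ = 3.8·(-79.3) + 1.3·(65.9) = -215.67
Σ gᵢ = 3.8 + 1.3 = 5.1
Vm = -215.67 / 5.1 = -42.29 mV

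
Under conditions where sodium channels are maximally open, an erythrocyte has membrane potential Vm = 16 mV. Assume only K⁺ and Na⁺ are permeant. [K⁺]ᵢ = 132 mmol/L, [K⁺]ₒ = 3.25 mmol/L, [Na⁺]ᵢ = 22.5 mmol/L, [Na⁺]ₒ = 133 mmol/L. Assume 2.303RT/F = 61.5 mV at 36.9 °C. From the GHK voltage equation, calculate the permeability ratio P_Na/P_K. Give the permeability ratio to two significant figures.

2.6

Let α = P_Na/P_K. GHK: Vm = 61.5·log₁₀[(Kₒ + α·Naₒ)/(Kᵢ + α·Naᵢ)].
10^(Vm/61.5) = 10^(16.0/61.5) = 1.8204
So 1.8204·(Kᵢ + α·Naᵢ) = Kₒ + α·Naₒ → α = (1.8204·132.0 − 3.25) / (133.0 − 1.8204·22.5)
α = (240.3 − 3.25) / (133.0 − 40.96) = 237/92.04 = 2.575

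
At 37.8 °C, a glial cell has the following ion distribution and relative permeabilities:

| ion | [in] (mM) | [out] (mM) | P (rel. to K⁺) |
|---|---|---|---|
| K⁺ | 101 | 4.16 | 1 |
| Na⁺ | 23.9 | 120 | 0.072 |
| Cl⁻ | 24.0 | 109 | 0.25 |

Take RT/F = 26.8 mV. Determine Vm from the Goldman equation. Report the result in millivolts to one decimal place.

-51.8 mV

Vm = 26.8 · ln[(Σ P·[cation]ₒ + Σ P·[anion]ᵢ) / (Σ P·[cation]ᵢ + Σ P·[anion]ₒ)]
Numerator = 1×4.16 + 0.072×120 + 0.25×24.0 = 18.8
Denominator = 1×101 + 0.072×23.9 + 0.25×109 = 130
Vm = 26.8 · ln(0.14465) = 26.8 × (-1.9335) = -51.82 mV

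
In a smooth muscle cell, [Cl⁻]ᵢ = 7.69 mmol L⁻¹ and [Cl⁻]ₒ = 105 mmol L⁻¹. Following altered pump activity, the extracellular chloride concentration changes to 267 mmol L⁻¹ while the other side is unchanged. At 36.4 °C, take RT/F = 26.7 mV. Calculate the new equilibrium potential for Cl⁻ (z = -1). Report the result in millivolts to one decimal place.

-94.7 mV

After the shift: [Cl⁻]_out = 267, [Cl⁻]_in = 7.69 mmol L⁻¹.
E_new = (26.7/-1)·ln(267/7.69) = -26.70 · (3.5473) = -94.71 mV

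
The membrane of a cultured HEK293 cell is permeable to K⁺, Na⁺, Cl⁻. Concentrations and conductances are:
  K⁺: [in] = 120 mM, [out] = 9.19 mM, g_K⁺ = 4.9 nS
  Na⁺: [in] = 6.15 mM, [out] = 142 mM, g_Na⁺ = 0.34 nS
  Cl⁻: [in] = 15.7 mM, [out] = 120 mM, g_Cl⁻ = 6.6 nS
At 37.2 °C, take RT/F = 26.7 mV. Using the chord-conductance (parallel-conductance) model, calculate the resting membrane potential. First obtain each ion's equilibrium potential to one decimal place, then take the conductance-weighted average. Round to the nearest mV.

-56 mV

E_K⁺ = (26.7/1)·ln(9.19/120) = -68.6 mV
E_Na⁺ = (26.7/1)·ln(142/6.15) = 83.8 mV
E_Cl⁻ = (26.7/-1)·ln(120/15.7) = -54.3 mV
Vm = (Σ gᵢEᵢ)/(Σ gᵢ) = (4.9·-68.6 + 0.34·83.8 + 6.6·-54.3) / (4.9 + 0.34 + 6.6)
= -666.03 / 11.84 = -56.25 mV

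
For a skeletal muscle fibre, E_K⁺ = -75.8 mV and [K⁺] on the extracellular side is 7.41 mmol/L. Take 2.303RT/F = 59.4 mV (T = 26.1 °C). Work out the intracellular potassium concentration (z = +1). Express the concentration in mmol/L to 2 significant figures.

Nernst: E = (59.4/1) · log₁₀([out]/[in]), so log₁₀([out]/[in]) = -75.8 × 1 / 59.4 = -1.2761.
[out]/[in] = 10^(-1.2761) = 0.05295.
[in] = 7.41 / 0.05295 = 139.9 mmol/L.

140 mmol/L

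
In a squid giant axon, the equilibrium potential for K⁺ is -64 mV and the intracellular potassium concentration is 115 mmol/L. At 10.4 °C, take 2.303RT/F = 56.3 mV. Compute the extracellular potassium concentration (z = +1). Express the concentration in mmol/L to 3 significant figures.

Nernst: E = (56.3/1) · log₁₀([out]/[in]), so log₁₀([out]/[in]) = -64.0 × 1 / 56.3 = -1.1368.
[out]/[in] = 10^(-1.1368) = 0.07298.
[out] = 0.07298 × 115 = 8.393 mmol/L.

8.39 mmol/L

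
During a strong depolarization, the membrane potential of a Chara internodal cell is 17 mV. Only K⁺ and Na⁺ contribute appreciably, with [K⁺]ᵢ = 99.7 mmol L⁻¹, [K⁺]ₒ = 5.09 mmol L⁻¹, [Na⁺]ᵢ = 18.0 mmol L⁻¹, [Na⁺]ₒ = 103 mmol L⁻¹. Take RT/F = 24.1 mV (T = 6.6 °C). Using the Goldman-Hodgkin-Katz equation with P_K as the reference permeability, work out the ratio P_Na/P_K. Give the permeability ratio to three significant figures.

2.96

Let α = P_Na/P_K. GHK: Vm = 24.1·ln[(Kₒ + α·Naₒ)/(Kᵢ + α·Naᵢ)].
e^(Vm/24.1) = e^(17.0/24.1) = 2.0246
So 2.0246·(Kᵢ + α·Naᵢ) = Kₒ + α·Naₒ → α = (2.0246·99.7 − 5.09) / (103.0 − 2.0246·18.0)
α = (201.9 − 5.09) / (103.0 − 36.44) = 196.8/66.56 = 2.956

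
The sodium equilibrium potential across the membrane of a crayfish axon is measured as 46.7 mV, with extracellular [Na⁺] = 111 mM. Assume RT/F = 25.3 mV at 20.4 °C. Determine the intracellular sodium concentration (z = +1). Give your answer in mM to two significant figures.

18 mM

Nernst: E = (25.3/1) · ln([out]/[in]), so ln([out]/[in]) = 46.7 × 1 / 25.3 = 1.8458.
[out]/[in] = e^(1.8458) = 6.333.
[in] = 111 / 6.333 = 17.53 mM.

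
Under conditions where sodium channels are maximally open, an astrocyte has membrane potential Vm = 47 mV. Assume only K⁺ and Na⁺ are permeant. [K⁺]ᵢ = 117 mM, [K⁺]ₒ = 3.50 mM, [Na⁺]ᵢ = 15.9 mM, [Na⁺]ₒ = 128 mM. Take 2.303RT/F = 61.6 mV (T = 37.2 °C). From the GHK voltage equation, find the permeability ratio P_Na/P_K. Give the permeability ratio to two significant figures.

19

Let α = P_Na/P_K. GHK: Vm = 61.6·log₁₀[(Kₒ + α·Naₒ)/(Kᵢ + α·Naᵢ)].
10^(Vm/61.6) = 10^(47.0/61.6) = 5.7941
So 5.7941·(Kᵢ + α·Naᵢ) = Kₒ + α·Naₒ → α = (5.7941·117.0 − 3.5) / (128.0 − 5.7941·15.9)
α = (677.9 − 3.5) / (128.0 − 92.13) = 674.4/35.87 = 18.8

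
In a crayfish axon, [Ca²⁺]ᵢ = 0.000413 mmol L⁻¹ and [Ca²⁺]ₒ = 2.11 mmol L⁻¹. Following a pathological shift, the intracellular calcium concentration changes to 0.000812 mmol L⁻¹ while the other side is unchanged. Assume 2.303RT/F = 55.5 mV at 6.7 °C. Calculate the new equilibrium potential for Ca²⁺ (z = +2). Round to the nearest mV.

After the shift: [Ca²⁺]_out = 2.11, [Ca²⁺]_in = 0.000812 mmol L⁻¹.
E_new = (55.5/2)·log₁₀(2.11/0.000812) = 27.75 · (3.4147) = 94.76 mV

95 mV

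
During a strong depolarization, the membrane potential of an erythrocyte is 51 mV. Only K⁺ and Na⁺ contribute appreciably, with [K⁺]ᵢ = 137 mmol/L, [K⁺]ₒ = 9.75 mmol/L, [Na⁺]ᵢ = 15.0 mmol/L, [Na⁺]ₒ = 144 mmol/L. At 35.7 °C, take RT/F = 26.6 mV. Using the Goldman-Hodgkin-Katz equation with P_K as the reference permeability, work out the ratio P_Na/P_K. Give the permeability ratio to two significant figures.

Let α = P_Na/P_K. GHK: Vm = 26.6·ln[(Kₒ + α·Naₒ)/(Kᵢ + α·Naᵢ)].
e^(Vm/26.6) = e^(51.0/26.6) = 6.8025
So 6.8025·(Kᵢ + α·Naᵢ) = Kₒ + α·Naₒ → α = (6.8025·137.0 − 9.75) / (144.0 − 6.8025·15.0)
α = (931.9 − 9.75) / (144.0 − 102) = 922.2/41.96 = 21.98

22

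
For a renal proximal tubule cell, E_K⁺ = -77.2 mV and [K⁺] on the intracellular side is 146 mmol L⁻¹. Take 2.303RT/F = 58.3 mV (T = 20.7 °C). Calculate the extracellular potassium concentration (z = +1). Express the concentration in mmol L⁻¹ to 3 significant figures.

Nernst: E = (58.3/1) · log₁₀([out]/[in]), so log₁₀([out]/[in]) = -77.2 × 1 / 58.3 = -1.3242.
[out]/[in] = 10^(-1.3242) = 0.0474.
[out] = 0.0474 × 146 = 6.921 mmol L⁻¹.

6.92 mmol L⁻¹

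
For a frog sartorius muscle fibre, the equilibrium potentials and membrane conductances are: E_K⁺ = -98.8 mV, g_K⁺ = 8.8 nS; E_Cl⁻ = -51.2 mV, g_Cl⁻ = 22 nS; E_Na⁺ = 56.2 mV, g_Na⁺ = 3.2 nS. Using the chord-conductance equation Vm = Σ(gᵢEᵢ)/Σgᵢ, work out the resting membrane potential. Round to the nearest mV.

-53 mV

Σ gᵢEᵢ = 8.8·(-98.8) + 22·(-51.2) + 3.2·(56.2) = -1816.00
Σ gᵢ = 8.8 + 22 + 3.2 = 34
Vm = -1816.00 / 34 = -53.41 mV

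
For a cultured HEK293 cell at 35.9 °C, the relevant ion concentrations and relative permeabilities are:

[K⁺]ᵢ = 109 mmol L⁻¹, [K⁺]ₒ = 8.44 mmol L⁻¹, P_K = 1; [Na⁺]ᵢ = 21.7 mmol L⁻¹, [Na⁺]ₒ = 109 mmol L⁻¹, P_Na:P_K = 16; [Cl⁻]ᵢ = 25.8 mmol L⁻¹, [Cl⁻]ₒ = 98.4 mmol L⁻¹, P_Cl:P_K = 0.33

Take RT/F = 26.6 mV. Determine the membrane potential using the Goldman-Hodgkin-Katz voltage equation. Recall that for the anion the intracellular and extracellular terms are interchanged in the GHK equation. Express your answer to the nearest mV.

34 mV

Vm = 26.6 · ln[(Σ P·[cation]ₒ + Σ P·[anion]ᵢ) / (Σ P·[cation]ᵢ + Σ P·[anion]ₒ)]
Numerator = 1×8.44 + 16×109 + 0.33×25.8 = 1761
Denominator = 1×109 + 16×21.7 + 0.33×98.4 = 488.7
Vm = 26.6 · ln(3.6036) = 26.6 × (1.2819) = 34.10 mV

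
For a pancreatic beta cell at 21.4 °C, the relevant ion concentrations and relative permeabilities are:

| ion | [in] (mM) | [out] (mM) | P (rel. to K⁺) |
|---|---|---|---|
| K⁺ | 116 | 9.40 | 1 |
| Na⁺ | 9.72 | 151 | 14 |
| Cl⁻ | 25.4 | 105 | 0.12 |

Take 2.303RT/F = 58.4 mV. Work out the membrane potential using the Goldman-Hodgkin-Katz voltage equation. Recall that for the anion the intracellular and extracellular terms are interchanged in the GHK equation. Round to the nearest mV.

53 mV

Vm = 58.4 · log₁₀[(Σ P·[cation]ₒ + Σ P·[anion]ᵢ) / (Σ P·[cation]ᵢ + Σ P·[anion]ₒ)]
Numerator = 1×9.40 + 14×151 + 0.12×25.4 = 2126
Denominator = 1×116 + 14×9.72 + 0.12×105 = 264.7
Vm = 58.4 · log₁₀(8.034) = 58.4 × (0.9049) = 52.85 mV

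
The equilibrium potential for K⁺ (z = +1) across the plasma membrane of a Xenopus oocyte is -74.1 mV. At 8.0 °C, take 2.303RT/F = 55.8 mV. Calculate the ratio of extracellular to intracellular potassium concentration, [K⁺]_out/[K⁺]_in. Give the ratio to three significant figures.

0.0470

log₁₀([out]/[in]) = E·z/(55.8) = -74.1 × 1 / 55.8 = -1.3280
[out]/[in] = 10^(-1.3280) = 0.04699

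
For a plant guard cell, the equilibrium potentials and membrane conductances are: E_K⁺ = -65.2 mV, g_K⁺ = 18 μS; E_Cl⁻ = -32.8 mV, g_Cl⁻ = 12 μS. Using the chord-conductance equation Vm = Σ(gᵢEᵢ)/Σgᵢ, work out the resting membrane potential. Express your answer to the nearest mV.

Σ gᵢEᵢ = 18·(-65.2) + 12·(-32.8) = -1567.20
Σ gᵢ = 18 + 12 = 30
Vm = -1567.20 / 30 = -52.24 mV

-52 mV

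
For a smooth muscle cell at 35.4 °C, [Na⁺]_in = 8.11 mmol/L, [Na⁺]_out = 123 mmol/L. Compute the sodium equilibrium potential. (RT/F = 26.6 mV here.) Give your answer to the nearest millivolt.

72 mV

E = (26.6/z) · ln([Na⁺]_out/[Na⁺]_in) with z = +1.
= (26.6/1) · ln(123/8.11) = 26.60 · ln(15.17)
= 26.60 · (2.7191) = 72.33 mV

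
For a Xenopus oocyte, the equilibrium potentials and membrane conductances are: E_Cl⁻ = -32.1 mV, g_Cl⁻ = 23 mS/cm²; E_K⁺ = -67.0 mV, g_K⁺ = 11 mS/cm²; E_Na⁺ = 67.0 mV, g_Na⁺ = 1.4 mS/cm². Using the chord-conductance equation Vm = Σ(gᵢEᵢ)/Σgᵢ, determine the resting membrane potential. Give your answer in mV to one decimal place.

-39.0 mV

Σ gᵢEᵢ = 23·(-32.1) + 11·(-67.0) + 1.4·(67.0) = -1381.50
Σ gᵢ = 23 + 11 + 1.4 = 35.4
Vm = -1381.50 / 35.4 = -39.03 mV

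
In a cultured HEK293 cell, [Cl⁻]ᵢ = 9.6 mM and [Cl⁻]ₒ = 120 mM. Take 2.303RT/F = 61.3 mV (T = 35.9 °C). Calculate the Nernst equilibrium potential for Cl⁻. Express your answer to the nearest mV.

E = (61.3/z) · log₁₀([Cl⁻]_out/[Cl⁻]_in) with z = -1.
For an anion, dividing by z = -1 reverses the sign.
= (61.3/-1) · log₁₀(120/9.6) = -61.30 · log₁₀(12.5)
= -61.30 · (1.0969) = -67.24 mV

-67 mV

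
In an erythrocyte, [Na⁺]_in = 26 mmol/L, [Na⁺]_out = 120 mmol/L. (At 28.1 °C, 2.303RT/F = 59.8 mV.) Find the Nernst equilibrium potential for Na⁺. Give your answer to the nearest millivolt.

40 mV

E = (59.8/z) · log₁₀([Na⁺]_out/[Na⁺]_in) with z = +1.
= (59.8/1) · log₁₀(120/26) = 59.80 · log₁₀(4.615)
= 59.80 · (0.6642) = 39.72 mV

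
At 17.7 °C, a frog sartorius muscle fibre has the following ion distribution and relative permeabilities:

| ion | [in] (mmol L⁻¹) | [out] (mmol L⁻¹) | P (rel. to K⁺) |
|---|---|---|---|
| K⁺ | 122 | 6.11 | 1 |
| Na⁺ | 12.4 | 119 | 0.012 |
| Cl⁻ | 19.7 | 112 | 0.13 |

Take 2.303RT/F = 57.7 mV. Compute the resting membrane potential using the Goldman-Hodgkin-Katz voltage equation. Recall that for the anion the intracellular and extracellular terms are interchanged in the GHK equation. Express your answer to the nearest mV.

-65 mV

Vm = 57.7 · log₁₀[(Σ P·[cation]ₒ + Σ P·[anion]ᵢ) / (Σ P·[cation]ᵢ + Σ P·[anion]ₒ)]
Numerator = 1×6.11 + 0.012×119 + 0.13×19.7 = 10.1
Denominator = 1×122 + 0.012×12.4 + 0.13×112 = 136.7
Vm = 57.7 · log₁₀(0.073872) = 57.7 × (-1.1315) = -65.29 mV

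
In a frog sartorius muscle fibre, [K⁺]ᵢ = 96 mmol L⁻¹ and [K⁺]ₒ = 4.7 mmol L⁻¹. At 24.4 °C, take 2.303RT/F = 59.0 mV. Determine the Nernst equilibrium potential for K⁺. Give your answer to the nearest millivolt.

E = (59.0/z) · log₁₀([K⁺]_out/[K⁺]_in) with z = +1.
= (59.0/1) · log₁₀(4.7/96) = 59.00 · log₁₀(0.04896)
= 59.00 · (-1.3102) = -77.30 mV

-77 mV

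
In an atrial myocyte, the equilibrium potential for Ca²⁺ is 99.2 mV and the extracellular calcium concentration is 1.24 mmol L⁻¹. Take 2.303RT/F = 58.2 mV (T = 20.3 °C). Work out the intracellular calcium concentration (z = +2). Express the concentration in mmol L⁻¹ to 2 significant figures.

Nernst: E = (58.2/2) · log₁₀([out]/[in]), so log₁₀([out]/[in]) = 99.2 × 2 / 58.2 = 3.4089.
[out]/[in] = 10^(3.4089) = 2564.
[in] = 1.24 / 2564 = 0.0004836 mmol L⁻¹.

0.00048 mmol L⁻¹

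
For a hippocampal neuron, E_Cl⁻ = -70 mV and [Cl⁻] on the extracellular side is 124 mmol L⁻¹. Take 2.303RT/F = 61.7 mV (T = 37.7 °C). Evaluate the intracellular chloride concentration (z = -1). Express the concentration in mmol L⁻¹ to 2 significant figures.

Nernst: E = (61.7/-1) · log₁₀([out]/[in]), so log₁₀([out]/[in]) = -70.0 × -1 / 61.7 = 1.1345.
[out]/[in] = 10^(1.1345) = 13.63.
[in] = 124 / 13.63 = 9.097 mmol L⁻¹.

9.1 mmol L⁻¹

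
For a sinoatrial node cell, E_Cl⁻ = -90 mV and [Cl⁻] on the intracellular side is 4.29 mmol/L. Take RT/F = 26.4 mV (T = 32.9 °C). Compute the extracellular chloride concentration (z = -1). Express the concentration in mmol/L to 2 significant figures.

Nernst: E = (26.4/-1) · ln([out]/[in]), so ln([out]/[in]) = -90.0 × -1 / 26.4 = 3.4091.
[out]/[in] = e^(3.4091) = 30.24.
[out] = 30.24 × 4.29 = 129.7 mmol/L.

130 mmol/L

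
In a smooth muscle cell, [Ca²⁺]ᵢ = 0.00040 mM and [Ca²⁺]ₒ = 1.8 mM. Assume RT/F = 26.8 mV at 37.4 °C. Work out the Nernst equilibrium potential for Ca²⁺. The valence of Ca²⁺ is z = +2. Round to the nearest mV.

E = (26.8/z) · ln([Ca²⁺]_out/[Ca²⁺]_in) with z = +2.
= (26.8/2) · ln(1.8/0.00040) = 13.40 · ln(4500)
= 13.40 · (8.4118) = 112.72 mV

113 mV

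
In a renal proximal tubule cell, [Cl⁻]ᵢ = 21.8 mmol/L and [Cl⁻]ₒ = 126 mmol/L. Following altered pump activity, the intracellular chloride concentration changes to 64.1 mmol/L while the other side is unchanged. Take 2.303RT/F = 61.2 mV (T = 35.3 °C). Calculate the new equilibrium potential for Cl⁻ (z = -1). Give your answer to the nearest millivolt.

-18 mV

After the shift: [Cl⁻]_out = 126, [Cl⁻]_in = 64.1 mmol/L.
E_new = (61.2/-1)·log₁₀(126/64.1) = -61.20 · (0.2935) = -17.96 mV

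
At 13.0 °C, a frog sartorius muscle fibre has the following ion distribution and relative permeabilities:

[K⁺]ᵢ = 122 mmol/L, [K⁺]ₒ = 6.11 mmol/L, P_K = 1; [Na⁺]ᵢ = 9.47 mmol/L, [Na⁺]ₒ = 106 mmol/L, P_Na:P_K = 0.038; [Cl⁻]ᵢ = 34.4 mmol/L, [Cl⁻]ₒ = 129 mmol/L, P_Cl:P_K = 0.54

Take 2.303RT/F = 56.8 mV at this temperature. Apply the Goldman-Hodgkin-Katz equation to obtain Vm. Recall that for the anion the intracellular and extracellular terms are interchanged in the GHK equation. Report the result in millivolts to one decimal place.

-46.9 mV

Vm = 56.8 · log₁₀[(Σ P·[cation]ₒ + Σ P·[anion]ᵢ) / (Σ P·[cation]ᵢ + Σ P·[anion]ₒ)]
Numerator = 1×6.11 + 0.038×106 + 0.54×34.4 = 28.71
Denominator = 1×122 + 0.038×9.47 + 0.54×129 = 192
Vm = 56.8 · log₁₀(0.14954) = 56.8 × (-0.8253) = -46.87 mV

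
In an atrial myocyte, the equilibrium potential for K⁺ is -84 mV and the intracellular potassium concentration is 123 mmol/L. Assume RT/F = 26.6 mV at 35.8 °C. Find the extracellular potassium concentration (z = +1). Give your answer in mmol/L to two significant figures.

Nernst: E = (26.6/1) · ln([out]/[in]), so ln([out]/[in]) = -84.0 × 1 / 26.6 = -3.1579.
[out]/[in] = e^(-3.1579) = 0.04252.
[out] = 0.04252 × 123 = 5.229 mmol/L.

5.2 mmol/L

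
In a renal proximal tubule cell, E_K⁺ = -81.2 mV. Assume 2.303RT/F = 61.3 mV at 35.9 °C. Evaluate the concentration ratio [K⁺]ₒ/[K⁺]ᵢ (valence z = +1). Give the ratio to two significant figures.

0.047

log₁₀([out]/[in]) = E·z/(61.3) = -81.2 × 1 / 61.3 = -1.3246
[out]/[in] = 10^(-1.3246) = 0.04736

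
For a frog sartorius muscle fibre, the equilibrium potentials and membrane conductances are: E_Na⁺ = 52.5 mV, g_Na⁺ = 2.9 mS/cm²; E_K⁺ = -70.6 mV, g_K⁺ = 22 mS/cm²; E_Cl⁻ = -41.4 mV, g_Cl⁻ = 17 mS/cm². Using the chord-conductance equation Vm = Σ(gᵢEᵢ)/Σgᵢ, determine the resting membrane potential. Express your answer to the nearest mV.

-50 mV

Σ gᵢEᵢ = 2.9·(52.5) + 22·(-70.6) + 17·(-41.4) = -2104.75
Σ gᵢ = 2.9 + 22 + 17 = 41.9
Vm = -2104.75 / 41.9 = -50.23 mV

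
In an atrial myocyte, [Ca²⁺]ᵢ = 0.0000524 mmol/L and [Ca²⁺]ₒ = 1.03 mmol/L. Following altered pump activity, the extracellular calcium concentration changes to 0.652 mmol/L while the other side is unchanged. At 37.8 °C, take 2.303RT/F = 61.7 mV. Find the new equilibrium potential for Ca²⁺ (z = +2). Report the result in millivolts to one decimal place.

After the shift: [Ca²⁺]_out = 0.652, [Ca²⁺]_in = 0.0000524 mmol/L.
E_new = (61.7/2)·log₁₀(0.652/0.0000524) = 30.85 · (4.0949) = 126.33 mV

126.3 mV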